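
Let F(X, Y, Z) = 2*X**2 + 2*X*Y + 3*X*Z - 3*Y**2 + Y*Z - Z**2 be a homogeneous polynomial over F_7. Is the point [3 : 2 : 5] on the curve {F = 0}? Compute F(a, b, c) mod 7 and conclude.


F(3,2,5) ≡ 6 (mod 7); P is NOT on the curve.

Evaluate F(3, 2, 5) term-by-term (mod 7).
  2*X**2 ↦ 2·9·1·1 = 18
  2*X*Y ↦ 2·3·2·1 = 12
  3*X*Z ↦ 3·3·1·5 = 45
  -3*Y**2 ↦ -3·1·4·1 = -12
  Y*Z ↦ 1·1·2·5 = 10
  -Z**2 ↦ -1·1·1·25 = -25
Sum: F(3, 2, 5) = (18) + (12) + (45) + (-12) + (10) + (-25) = 48.
Reducing mod 7: 48 ≡ 6 (mod 7).
Since F(a, b, c) ≡ 6 ≠ 0 (mod 7), P does NOT lie on the curve.


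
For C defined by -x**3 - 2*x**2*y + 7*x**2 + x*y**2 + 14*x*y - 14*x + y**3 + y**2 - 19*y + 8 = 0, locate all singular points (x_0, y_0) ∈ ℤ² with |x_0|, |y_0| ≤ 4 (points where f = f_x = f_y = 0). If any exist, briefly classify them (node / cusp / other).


Singular points: {(3, -1)}; classification: cusp.

Compute partial derivatives:
  f_x = -3*x**2 - 4*x*y + 14*x + y**2 + 14*y - 14.
  f_y = -2*x**2 + 2*x*y + 14*x + 3*y**2 + 2*y - 19.
Scan x_0 ∈ {−4, ..., 4}. For each x_0, f_y(x_0, y) is a polynomial in y; find its integer roots y ∈ {−4, ..., 4}, then test f_x and f at those candidates.
  x = -4: f_y(-4, y) = 3*y**2 - 6*y - 107; no integer root y with |y| ≤ 4.
  x = -3: f_y(-3, y) = 3*y**2 - 4*y - 79; no integer root y with |y| ≤ 4.
  x = -2: f_y(-2, y) = 3*y**2 - 2*y - 55; no integer root y with |y| ≤ 4.
  x = -1: f_y(-1, y) = 3*y**2 - 35; no integer root y with |y| ≤ 4.
  x = 0: f_y(0, y) = 3*y**2 + 2*y - 19; no integer root y with |y| ≤ 4.
  x = 1: f_y(1, y) = 3*y**2 + 4*y - 7; vanishes at y ∈ {1}. (1, 1): f_x = 8 ≠ 0.
  x = 2: f_y(2, y) = 3*y**2 + 6*y + 1; no integer root y with |y| ≤ 4.
  x = 3: f_y(3, y) = 3*y**2 + 8*y + 5; vanishes at y ∈ {-1}. (3, -1): f_x = 0, f = 0 — SINGULAR.
  x = 4: f_y(4, y) = 3*y**2 + 10*y + 5; no integer root y with |y| ≤ 4.
Only singular point on the grid: (3, -1).
Classify: substitute x = 3 + u, y = -1 + v and expand: f = -u**3 - 2*u**2*v + u*v**2 + v**3 + v**2.
No constant or linear terms (consistent with a singular point). Quadratic part: v**2. Cubic part: -u**3 - 2*u**2*v + u*v**2 + v**3.
The quadratic part v**2 is a perfect square, so there is a single (double) tangent line v = 0, i.e. y = -1. Restricting the cubic part to that line (v = 0) leaves -u**3 ≠ 0, so f is not divisible by v and the branch is v² ≈ u**3 to lowest order — this is a cusp.
Classification: cusp.


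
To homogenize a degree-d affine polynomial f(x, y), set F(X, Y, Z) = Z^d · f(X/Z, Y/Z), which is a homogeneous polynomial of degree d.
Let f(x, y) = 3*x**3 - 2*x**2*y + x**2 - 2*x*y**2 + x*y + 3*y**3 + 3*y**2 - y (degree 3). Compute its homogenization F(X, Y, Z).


F(X, Y, Z) = 3*X**3 - 2*X**2*Y + X**2*Z - 2*X*Y**2 + X*Y*Z + 3*Y**3 + 3*Y**2*Z - Y*Z**2

deg(f) = 3.
Substitute x = X/Z, y = Y/Z into f, then multiply by Z^3.
  monomial 3·x^3·y^0 ↦ 3·X^3·Y^0·Z^0.
  monomial -2·x^2·y^1 ↦ -2·X^2·Y^1·Z^0.
  monomial 1·x^2·y^0 ↦ 1·X^2·Y^0·Z^1.
  monomial -2·x^1·y^2 ↦ -2·X^1·Y^2·Z^0.
  monomial 1·x^1·y^1 ↦ 1·X^1·Y^1·Z^1.
  monomial 3·x^0·y^3 ↦ 3·X^0·Y^3·Z^0.
  monomial 3·x^0·y^2 ↦ 3·X^0·Y^2·Z^1.
  monomial -1·x^0·y^1 ↦ -1·X^0·Y^1·Z^2.
Collecting: F(X, Y, Z) = 3*X**3 - 2*X**2*Y + X**2*Z - 2*X*Y**2 + X*Y*Z + 3*Y**3 + 3*Y**2*Z - Y*Z**2.


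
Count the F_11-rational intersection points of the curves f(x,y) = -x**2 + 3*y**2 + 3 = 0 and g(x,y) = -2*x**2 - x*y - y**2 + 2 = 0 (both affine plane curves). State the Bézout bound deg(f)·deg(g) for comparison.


Common zeros: ∅; count = 0; Bézout bound = 4.

deg(f) = 2, deg(g) = 2, so Bézout bound = 4.
Scan x ∈ F_11. For each x, list the y ∈ F_11 with f(x, y) ≡ 0 and those with g(x, y) ≡ 0 (mod 11); the common zeros in that column are the intersection.
  x = 0: f ≡ 0 at y ∈ ∅; g ≡ 0 at y ∈ ∅; common: ∅.
  x = 1: f ≡ 0 at y ∈ {5, 6}; g ≡ 0 at y ∈ {0, 10}; common: ∅.
  x = 2: f ≡ 0 at y ∈ {2, 9}; g ≡ 0 at y ∈ ∅; common: ∅.
  x = 3: f ≡ 0 at y ∈ ∅; g ≡ 0 at y ∈ {4}; common: ∅.
  x = 4: f ≡ 0 at y ∈ ∅; g ≡ 0 at y ∈ ∅; common: ∅.
  x = 5: f ≡ 0 at y ∈ {0}; g ≡ 0 at y ∈ {7, 10}; common: ∅.
  x = 6: f ≡ 0 at y ∈ {0}; g ≡ 0 at y ∈ {1, 4}; common: ∅.
  x = 7: f ≡ 0 at y ∈ ∅; g ≡ 0 at y ∈ ∅; common: ∅.
  x = 8: f ≡ 0 at y ∈ ∅; g ≡ 0 at y ∈ {7}; common: ∅.
  x = 9: f ≡ 0 at y ∈ {2, 9}; g ≡ 0 at y ∈ ∅; common: ∅.
  x = 10: f ≡ 0 at y ∈ {5, 6}; g ≡ 0 at y ∈ {0, 1}; common: ∅.
Collecting: common zeros = ∅, so the count is 0.
Comparison with the Bézout bound: 0 ≤ 4 = deg(f)·deg(g), as expected for curves with no common component (the affine F_11-count falls short of the bound because intersections may lie at infinity, over extension fields, or carry multiplicity).


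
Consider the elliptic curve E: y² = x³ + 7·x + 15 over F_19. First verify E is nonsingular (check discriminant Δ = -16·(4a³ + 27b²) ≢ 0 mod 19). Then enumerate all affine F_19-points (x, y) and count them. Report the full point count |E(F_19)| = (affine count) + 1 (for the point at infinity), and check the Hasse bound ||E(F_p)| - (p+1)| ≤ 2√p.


Affine points = {(1, 2), (1, 17), (3, 5), (3, 14), (5, 2), (5, 17), (6, 8), (6, 11), (9, 3), (9, 16), (11, 6), (11, 13), (13, 2), (13, 17), (14, 8), (14, 11), (16, 9), (16, 10), (18, 8), (18, 11)}; affine count = 20; |E(F_19)| = 21.

Discriminant check: Δ ∝ 4a³ + 27b² = 4·7³ + 27·15² = 4·343 + 27·225 ≡ 18 (mod 19). Nonzero ⇒ E is nonsingular.
For each x ∈ F_19, compute rhs = x³ + 7·x + 15 mod 19, then count y ∈ F_19 with y² ≡ rhs.
  x = 0: rhs = 15, matching y values: none (0 points).
  x = 1: rhs = 4, matching y values: 2, 17 (2 points).
  x = 2: rhs = 18, matching y values: none (0 points).
  x = 3: rhs = 6, matching y values: 5, 14 (2 points).
  x = 4: rhs = 12, matching y values: none (0 points).
  x = 5: rhs = 4, matching y values: 2, 17 (2 points).
  x = 6: rhs = 7, matching y values: 8, 11 (2 points).
  x = 7: rhs = 8, matching y values: none (0 points).
  x = 8: rhs = 13, matching y values: none (0 points).
  x = 9: rhs = 9, matching y values: 3, 16 (2 points).
  x = 10: rhs = 2, matching y values: none (0 points).
  x = 11: rhs = 17, matching y values: 6, 13 (2 points).
  x = 12: rhs = 3, matching y values: none (0 points).
  x = 13: rhs = 4, matching y values: 2, 17 (2 points).
  x = 14: rhs = 7, matching y values: 8, 11 (2 points).
  x = 15: rhs = 18, matching y values: none (0 points).
  x = 16: rhs = 5, matching y values: 9, 10 (2 points).
  x = 17: rhs = 12, matching y values: none (0 points).
  x = 18: rhs = 7, matching y values: 8, 11 (2 points).
Total affine count: 20.
Full point count |E(F_19)| = 20 + 1 = 21.
Hasse bound: |21 − (19+1)| = |1| = 1 ≤ 2√19 ≈ 8.7178 ✓.


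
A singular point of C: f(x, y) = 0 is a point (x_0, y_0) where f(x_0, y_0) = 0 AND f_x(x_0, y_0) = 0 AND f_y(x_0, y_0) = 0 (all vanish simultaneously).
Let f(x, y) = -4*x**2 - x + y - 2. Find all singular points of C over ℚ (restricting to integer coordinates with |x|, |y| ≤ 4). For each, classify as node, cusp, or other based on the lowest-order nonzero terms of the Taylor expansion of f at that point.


No singular points in the scanned grid; C is smooth there.

Compute partial derivatives:
  f_x = -8*x - 1.
  f_y = 1.
f_y = 1 is a nonzero constant, so f_y never vanishes: no point (x, y) can satisfy f = f_x = f_y = 0. In particular no (x, y) ∈ {−4, ..., 4}² is singular; the curve is smooth.


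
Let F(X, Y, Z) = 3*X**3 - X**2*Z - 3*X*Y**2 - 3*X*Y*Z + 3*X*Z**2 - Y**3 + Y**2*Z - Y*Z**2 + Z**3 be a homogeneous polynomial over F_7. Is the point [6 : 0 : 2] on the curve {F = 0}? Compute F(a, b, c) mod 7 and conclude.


F(6,0,2) ≡ 5 (mod 7); P is NOT on the curve.

Evaluate F(6, 0, 2) term-by-term (mod 7).
  3*X**3 ↦ 3·216·1·1 = 648
  -X**2*Z ↦ -1·36·1·2 = -72
  -3*X*Y**2 ↦ -3·6·0·1 = 0
  -3*X*Y*Z ↦ -3·6·0·2 = 0
  3*X*Z**2 ↦ 3·6·1·4 = 72
  -Y**3 ↦ -1·1·0·1 = 0
  Y**2*Z ↦ 1·1·0·2 = 0
  -Y*Z**2 ↦ -1·1·0·4 = 0
  Z**3 ↦ 1·1·1·8 = 8
Sum: F(6, 0, 2) = (648) + (-72) + (0) + (0) + (72) + (0) + (0) + (0) + (8) = 656.
Reducing mod 7: 656 ≡ 5 (mod 7).
Since F(a, b, c) ≡ 5 ≠ 0 (mod 7), P does NOT lie on the curve.


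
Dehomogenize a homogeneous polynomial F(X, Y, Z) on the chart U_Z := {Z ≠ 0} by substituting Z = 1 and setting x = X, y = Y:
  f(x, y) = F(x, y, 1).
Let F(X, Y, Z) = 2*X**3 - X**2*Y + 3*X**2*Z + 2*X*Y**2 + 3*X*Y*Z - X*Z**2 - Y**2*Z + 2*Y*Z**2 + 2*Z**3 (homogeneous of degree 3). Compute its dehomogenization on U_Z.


f(x, y) = 2*x**3 - x**2*y + 3*x**2 + 2*x*y**2 + 3*x*y - x - y**2 + 2*y + 2

On U_Z we set Z = 1. Each monomial c·X^i·Y^j·Z^k in F becomes c·x^i·y^j·1^k = c·x^i·y^j.
Substituting Z = 1: F(X, Y, 1) = 2*x**3 - x**2*y + 3*x**2 + 2*x*y**2 + 3*x*y - x - y**2 + 2*y + 2.
Note: deg(f) ≤ deg(F) = 3; strict inequality happens when F is divisible by Z (lost terms).


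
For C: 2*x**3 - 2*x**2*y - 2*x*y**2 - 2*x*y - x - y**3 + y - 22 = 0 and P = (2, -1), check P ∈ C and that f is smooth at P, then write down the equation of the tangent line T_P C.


Tangent line at P: 31*x - 6*y - 68 = 0.

Step 1: f(2, -1) = 0, so P lies on C.
Step 2: partial derivatives
  f_x(x, y) = 6*x**2 - 4*x*y - 2*y**2 - 2*y - 1, f_y(x, y) = -2*x**2 - 4*x*y - 2*x - 3*y**2 + 1.
  f_x(P) = 31, f_y(P) = -6 (gradient nonzero, so P is smooth).
Step 3: tangent line at P: 31·(x − 2) + -6·(y − -1) = 0.
Expanding: 31*x - 6*y - 68 = 0.


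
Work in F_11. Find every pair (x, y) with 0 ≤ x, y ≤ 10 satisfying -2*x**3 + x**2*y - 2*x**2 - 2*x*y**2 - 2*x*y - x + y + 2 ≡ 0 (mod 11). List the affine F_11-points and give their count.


Affine F_11-points: {(0, 9), (1, 2), (1, 9), (4, 2), (4, 6), (5, 1), (5, 5), (6, 1), (6, 2), (7, 4), (7, 8), (8, 3), (8, 9), (10, 3), (10, 6)}; count = 15.

For each of the 121 pairs (x, y) ∈ F_11², evaluate f(x, y) mod 11. Record the zeros.
  x = 0: [0↦2, 1↦3, 2↦4, 3↦5, 4↦6, 5↦7, 6↦8, 7↦9, 8↦10, 9↦0, 10↦1]  zeros at y ∈ {9}
  x = 1: [0↦8, 1↦6, 2↦0, 3↦1, 4↦9, 5↦2, 6↦2, 7↦9, 8↦1, 9↦0, 10↦6]  zeros at y ∈ {2, 9}
  x = 2: [0↦9, 1↦6, 2↦6, 3↦9, 4↦4, 5↦2, 6↦3, 7↦7, 8↦3, 9↦2, 10↦4]  zeros at y ∈ ∅
  x = 3: [0↦4, 1↦2, 2↦10, 3↦6, 4↦1, 5↦6, 6↦10, 7↦2, 8↦4, 9↦5, 10↦5]  zeros at y ∈ ∅
  x = 4: [0↦3, 1↦4, 2↦0, 3↦2, 4↦10, 5↦2, 6↦0, 7↦4, 8↦3, 9↦8, 10↦8]  zeros at y ∈ {2, 6}
  x = 5: [0↦5, 1↦0, 2↦8, 3↦7, 4↦8, 5↦0, 6↦5, 7↦1, 8↦10, 9↦10, 10↦1]  zeros at y ∈ {1, 5}
  x = 6: [0↦9, 1↦0, 2↦0, 3↦9, 4↦5, 5↦10, 6↦2, 7↦3, 8↦2, 9↦10, 10↦5]  zeros at y ∈ {1, 2}
  x = 7: [0↦3, 1↦3, 2↦8, 3↦7, 4↦0, 5↦9, 6↦1, 7↦9, 8↦0, 9↦7, 10↦8]  zeros at y ∈ {4, 8}
  x = 8: [0↦8, 1↦8, 2↦9, 3↦0, 4↦3, 5↦7, 6↦1, 7↦7, 8↦3, 9↦0, 10↦9]  zeros at y ∈ {3, 9}
  x = 9: [0↦1, 1↦3, 2↦2, 3↦9, 4↦2, 5↦3, 6↦1, 7↦7, 8↦10, 9↦10, 10↦7]  zeros at y ∈ ∅
  x = 10: [0↦3, 1↦9, 2↦8, 3↦0, 4↦7, 5↦7, 6↦0, 7↦8, 8↦9, 9↦3, 10↦1]  zeros at y ∈ {3, 6}
Collecting zeros: affine points = {(0, 9), (1, 2), (1, 9), (4, 2), (4, 6), (5, 1), (5, 5), (6, 1), (6, 2), (7, 4), (7, 8), (8, 3), (8, 9), (10, 3), (10, 6)}.
Total count |C(F_11)_aff| = 15.


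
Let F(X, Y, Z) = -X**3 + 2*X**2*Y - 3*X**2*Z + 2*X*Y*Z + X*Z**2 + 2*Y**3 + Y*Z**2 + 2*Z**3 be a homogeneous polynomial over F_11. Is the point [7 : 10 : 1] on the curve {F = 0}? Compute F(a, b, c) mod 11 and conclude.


F(7,10,1) ≡ 9 (mod 11); P is NOT on the curve.

Evaluate F(7, 10, 1) term-by-term (mod 11).
  -X**3 ↦ -1·343·1·1 = -343
  2*X**2*Y ↦ 2·49·10·1 = 980
  -3*X**2*Z ↦ -3·49·1·1 = -147
  2*X*Y*Z ↦ 2·7·10·1 = 140
  X*Z**2 ↦ 1·7·1·1 = 7
  2*Y**3 ↦ 2·1·1000·1 = 2000
  Y*Z**2 ↦ 1·1·10·1 = 10
  2*Z**3 ↦ 2·1·1·1 = 2
Sum: F(7, 10, 1) = (-343) + (980) + (-147) + (140) + (7) + (2000) + (10) + (2) = 2649.
Reducing mod 11: 2649 ≡ 9 (mod 11).
Since F(a, b, c) ≡ 9 ≠ 0 (mod 11), P does NOT lie on the curve.


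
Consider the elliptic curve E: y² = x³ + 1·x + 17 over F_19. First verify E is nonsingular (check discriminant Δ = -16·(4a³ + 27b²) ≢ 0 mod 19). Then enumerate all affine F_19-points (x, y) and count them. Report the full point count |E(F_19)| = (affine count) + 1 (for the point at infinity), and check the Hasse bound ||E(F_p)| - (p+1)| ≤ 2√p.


Affine points = {(0, 6), (0, 13), (1, 0), (3, 3), (3, 16), (4, 3), (4, 16), (6, 7), (6, 12), (7, 5), (7, 14), (8, 9), (8, 10), (10, 1), (10, 18), (12, 3), (12, 16), (13, 2), (13, 17), (14, 1), (14, 18), (15, 5), (15, 14), (16, 5), (16, 14), (17, 8), (17, 11)}; affine count = 27; |E(F_19)| = 28.

Discriminant check: Δ ∝ 4a³ + 27b² = 4·1³ + 27·17² = 4·1 + 27·289 ≡ 17 (mod 19). Nonzero ⇒ E is nonsingular.
For each x ∈ F_19, compute rhs = x³ + 1·x + 17 mod 19, then count y ∈ F_19 with y² ≡ rhs.
  x = 0: rhs = 17, matching y values: 6, 13 (2 points).
  x = 1: rhs = 0, matching y values: 0 (1 points).
  x = 2: rhs = 8, matching y values: none (0 points).
  x = 3: rhs = 9, matching y values: 3, 16 (2 points).
  x = 4: rhs = 9, matching y values: 3, 16 (2 points).
  x = 5: rhs = 14, matching y values: none (0 points).
  x = 6: rhs = 11, matching y values: 7, 12 (2 points).
  x = 7: rhs = 6, matching y values: 5, 14 (2 points).
  x = 8: rhs = 5, matching y values: 9, 10 (2 points).
  x = 9: rhs = 14, matching y values: none (0 points).
  x = 10: rhs = 1, matching y values: 1, 18 (2 points).
  x = 11: rhs = 10, matching y values: none (0 points).
  x = 12: rhs = 9, matching y values: 3, 16 (2 points).
  x = 13: rhs = 4, matching y values: 2, 17 (2 points).
  x = 14: rhs = 1, matching y values: 1, 18 (2 points).
  x = 15: rhs = 6, matching y values: 5, 14 (2 points).
  x = 16: rhs = 6, matching y values: 5, 14 (2 points).
  x = 17: rhs = 7, matching y values: 8, 11 (2 points).
  x = 18: rhs = 15, matching y values: none (0 points).
Total affine count: 27.
Full point count |E(F_19)| = 27 + 1 = 28.
Hasse bound: |28 − (19+1)| = |8| = 8 ≤ 2√19 ≈ 8.7178 ✓.


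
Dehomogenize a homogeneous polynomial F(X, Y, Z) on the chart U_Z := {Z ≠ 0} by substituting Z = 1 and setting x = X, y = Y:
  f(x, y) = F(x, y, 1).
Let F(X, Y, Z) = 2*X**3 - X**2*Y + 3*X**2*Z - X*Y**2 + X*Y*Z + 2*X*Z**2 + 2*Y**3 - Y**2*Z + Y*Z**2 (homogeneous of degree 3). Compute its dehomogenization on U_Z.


f(x, y) = 2*x**3 - x**2*y + 3*x**2 - x*y**2 + x*y + 2*x + 2*y**3 - y**2 + y

On U_Z we set Z = 1. Each monomial c·X^i·Y^j·Z^k in F becomes c·x^i·y^j·1^k = c·x^i·y^j.
Substituting Z = 1: F(X, Y, 1) = 2*x**3 - x**2*y + 3*x**2 - x*y**2 + x*y + 2*x + 2*y**3 - y**2 + y.
Note: deg(f) ≤ deg(F) = 3; strict inequality happens when F is divisible by Z (lost terms).


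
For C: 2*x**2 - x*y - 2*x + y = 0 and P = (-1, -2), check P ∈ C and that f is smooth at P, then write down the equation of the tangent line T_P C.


Tangent line at P: -4*x + 2*y = 0.

Step 1: f(-1, -2) = 0, so P lies on C.
Step 2: partial derivatives
  f_x(x, y) = 4*x - y - 2, f_y(x, y) = 1 - x.
  f_x(P) = -4, f_y(P) = 2 (gradient nonzero, so P is smooth).
Step 3: tangent line at P: -4·(x − -1) + 2·(y − -2) = 0.
Expanding: -4*x + 2*y = 0.


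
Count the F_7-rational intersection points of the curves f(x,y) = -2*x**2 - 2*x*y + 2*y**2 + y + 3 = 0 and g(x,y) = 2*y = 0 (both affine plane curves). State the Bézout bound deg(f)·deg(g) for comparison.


Common zeros: ∅; count = 0; Bézout bound = 2.

deg(f) = 2, deg(g) = 1, so Bézout bound = 2.
Scan x ∈ F_7. For each x, list the y ∈ F_7 with f(x, y) ≡ 0 and those with g(x, y) ≡ 0 (mod 7); the common zeros in that column are the intersection.
  x = 0: f ≡ 0 at y ∈ ∅; g ≡ 0 at y ∈ {0}; common: ∅.
  x = 1: f ≡ 0 at y ∈ {2}; g ≡ 0 at y ∈ {0}; common: ∅.
  x = 2: f ≡ 0 at y ∈ {6}; g ≡ 0 at y ∈ {0}; common: ∅.
  x = 3: f ≡ 0 at y ∈ ∅; g ≡ 0 at y ∈ {0}; common: ∅.
  x = 4: f ≡ 0 at y ∈ {2, 5}; g ≡ 0 at y ∈ {0}; common: ∅.
  x = 5: f ≡ 0 at y ∈ {3, 5}; g ≡ 0 at y ∈ {0}; common: ∅.
  x = 6: f ≡ 0 at y ∈ {3, 6}; g ≡ 0 at y ∈ {0}; common: ∅.
Collecting: common zeros = ∅, so the count is 0.
Comparison with the Bézout bound: 0 ≤ 2 = deg(f)·deg(g), as expected for curves with no common component (the affine F_7-count falls short of the bound because intersections may lie at infinity, over extension fields, or carry multiplicity).


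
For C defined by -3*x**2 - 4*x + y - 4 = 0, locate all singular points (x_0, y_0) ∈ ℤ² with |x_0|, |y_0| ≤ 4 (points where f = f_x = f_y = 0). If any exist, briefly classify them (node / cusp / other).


No singular points in the scanned grid; C is smooth there.

Compute partial derivatives:
  f_x = -6*x - 4.
  f_y = 1.
f_y = 1 is a nonzero constant, so f_y never vanishes: no point (x, y) can satisfy f = f_x = f_y = 0. In particular no (x, y) ∈ {−4, ..., 4}² is singular; the curve is smooth.


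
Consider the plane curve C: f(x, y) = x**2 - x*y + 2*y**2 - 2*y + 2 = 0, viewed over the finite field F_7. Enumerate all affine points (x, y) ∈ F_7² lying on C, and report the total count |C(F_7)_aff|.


Affine F_7-points: {(0, 3), (0, 5), (3, 3), (4, 1), (4, 2), (5, 2), (5, 5)}; count = 7.

For each of the 49 pairs (x, y) ∈ F_7², evaluate f(x, y) mod 7. Record the zeros.
  x = 0: [0↦2, 1↦2, 2↦6, 3↦0, 4↦5, 5↦0, 6↦6]  zeros at y ∈ {3, 5}
  x = 1: [0↦3, 1↦2, 2↦5, 3↦5, 4↦2, 5↦3, 6↦1]  zeros at y ∈ ∅
  x = 2: [0↦6, 1↦4, 2↦6, 3↦5, 4↦1, 5↦1, 6↦5]  zeros at y ∈ ∅
  x = 3: [0↦4, 1↦1, 2↦2, 3↦0, 4↦2, 5↦1, 6↦4]  zeros at y ∈ {3}
  x = 4: [0↦4, 1↦0, 2↦0, 3↦4, 4↦5, 5↦3, 6↦5]  zeros at y ∈ {1, 2}
  x = 5: [0↦6, 1↦1, 2↦0, 3↦3, 4↦3, 5↦0, 6↦1]  zeros at y ∈ {2, 5}
  x = 6: [0↦3, 1↦4, 2↦2, 3↦4, 4↦3, 5↦6, 6↦6]  zeros at y ∈ ∅
Collecting zeros: affine points = {(0, 3), (0, 5), (3, 3), (4, 1), (4, 2), (5, 2), (5, 5)}.
Total count |C(F_7)_aff| = 7.


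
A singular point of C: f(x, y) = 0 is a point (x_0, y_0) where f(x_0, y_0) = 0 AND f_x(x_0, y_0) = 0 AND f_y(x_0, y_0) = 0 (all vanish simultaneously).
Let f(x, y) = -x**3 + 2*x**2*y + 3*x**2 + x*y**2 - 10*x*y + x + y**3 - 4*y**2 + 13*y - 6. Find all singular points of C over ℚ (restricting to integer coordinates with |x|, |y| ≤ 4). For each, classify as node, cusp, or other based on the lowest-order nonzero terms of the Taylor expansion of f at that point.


Singular points: {(2, 1)}; classification: node.

Compute partial derivatives:
  f_x = -3*x**2 + 4*x*y + 6*x + y**2 - 10*y + 1.
  f_y = 2*x**2 + 2*x*y - 10*x + 3*y**2 - 8*y + 13.
Scan x_0 ∈ {−4, ..., 4}. For each x_0, f_y(x_0, y) is a polynomial in y; find its integer roots y ∈ {−4, ..., 4}, then test f_x and f at those candidates.
  x = -4: f_y(-4, y) = 3*y**2 - 16*y + 85; no integer root y with |y| ≤ 4.
  x = -3: f_y(-3, y) = 3*y**2 - 14*y + 61; no integer root y with |y| ≤ 4.
  x = -2: f_y(-2, y) = 3*y**2 - 12*y + 41; no integer root y with |y| ≤ 4.
  x = -1: f_y(-1, y) = 3*y**2 - 10*y + 25; no integer root y with |y| ≤ 4.
  x = 0: f_y(0, y) = 3*y**2 - 8*y + 13; no integer root y with |y| ≤ 4.
  x = 1: f_y(1, y) = 3*y**2 - 6*y + 5; no integer root y with |y| ≤ 4.
  x = 2: f_y(2, y) = 3*y**2 - 4*y + 1; vanishes at y ∈ {1}. (2, 1): f_x = 0, f = 0 — SINGULAR.
  x = 3: f_y(3, y) = 3*y**2 - 2*y + 1; no integer root y with |y| ≤ 4.
  x = 4: f_y(4, y) = 3*y**2 + 5; no integer root y with |y| ≤ 4.
Only singular point on the grid: (2, 1).
Classify: substitute x = 2 + u, y = 1 + v and expand: f = -u**3 + 2*u**2*v - u**2 + u*v**2 + v**3 + v**2.
No constant or linear terms (consistent with a singular point). Quadratic part: -u**2 + v**2. Cubic part: -u**3 + 2*u**2*v + u*v**2 + v**3.
The quadratic part v**2 - u**2 = (v − u)(v + u) splits into two distinct linear factors, so there are two distinct tangent lines y − 1 = ±(x − 2) — this is a node (ordinary double point).
Classification: node.


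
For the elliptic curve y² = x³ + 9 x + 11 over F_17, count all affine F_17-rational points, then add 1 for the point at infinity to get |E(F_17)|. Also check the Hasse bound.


Affine points = {(1, 2), (1, 15), (4, 3), (4, 14), (6, 3), (6, 14), (7, 3), (7, 14), (8, 0), (10, 8), (10, 9), (11, 8), (11, 9), (13, 8), (13, 9), (14, 5), (14, 12), (15, 6), (15, 11), (16, 1), (16, 16)}; affine count = 21; |E(F_17)| = 22.

Discriminant check: Δ ∝ 4a³ + 27b² = 4·9³ + 27·11² = 4·729 + 27·121 ≡ 12 (mod 17). Nonzero ⇒ E is nonsingular.
For each x ∈ F_17, compute rhs = x³ + 9·x + 11 mod 17, then count y ∈ F_17 with y² ≡ rhs.
  x = 0: rhs = 11, matching y values: none (0 points).
  x = 1: rhs = 4, matching y values: 2, 15 (2 points).
  x = 2: rhs = 3, matching y values: none (0 points).
  x = 3: rhs = 14, matching y values: none (0 points).
  x = 4: rhs = 9, matching y values: 3, 14 (2 points).
  x = 5: rhs = 11, matching y values: none (0 points).
  x = 6: rhs = 9, matching y values: 3, 14 (2 points).
  x = 7: rhs = 9, matching y values: 3, 14 (2 points).
  x = 8: rhs = 0, matching y values: 0 (1 points).
  x = 9: rhs = 5, matching y values: none (0 points).
  x = 10: rhs = 13, matching y values: 8, 9 (2 points).
  x = 11: rhs = 13, matching y values: 8, 9 (2 points).
  x = 12: rhs = 11, matching y values: none (0 points).
  x = 13: rhs = 13, matching y values: 8, 9 (2 points).
  x = 14: rhs = 8, matching y values: 5, 12 (2 points).
  x = 15: rhs = 2, matching y values: 6, 11 (2 points).
  x = 16: rhs = 1, matching y values: 1, 16 (2 points).
Total affine count: 21.
Full point count |E(F_17)| = 21 + 1 = 22.
Hasse bound: |22 − (17+1)| = |4| = 4 ≤ 2√17 ≈ 8.2462 ✓.


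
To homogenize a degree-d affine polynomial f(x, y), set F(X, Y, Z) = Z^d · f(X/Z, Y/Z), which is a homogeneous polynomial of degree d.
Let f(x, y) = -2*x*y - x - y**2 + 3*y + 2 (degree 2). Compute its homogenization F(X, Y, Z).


F(X, Y, Z) = -2*X*Y - X*Z - Y**2 + 3*Y*Z + 2*Z**2

deg(f) = 2.
Substitute x = X/Z, y = Y/Z into f, then multiply by Z^2.
  monomial -2·x^1·y^1 ↦ -2·X^1·Y^1·Z^0.
  monomial -1·x^1·y^0 ↦ -1·X^1·Y^0·Z^1.
  monomial -1·x^0·y^2 ↦ -1·X^0·Y^2·Z^0.
  monomial 3·x^0·y^1 ↦ 3·X^0·Y^1·Z^1.
  monomial 2·x^0·y^0 ↦ 2·X^0·Y^0·Z^2.
Collecting: F(X, Y, Z) = -2*X*Y - X*Z - Y**2 + 3*Y*Z + 2*Z**2.


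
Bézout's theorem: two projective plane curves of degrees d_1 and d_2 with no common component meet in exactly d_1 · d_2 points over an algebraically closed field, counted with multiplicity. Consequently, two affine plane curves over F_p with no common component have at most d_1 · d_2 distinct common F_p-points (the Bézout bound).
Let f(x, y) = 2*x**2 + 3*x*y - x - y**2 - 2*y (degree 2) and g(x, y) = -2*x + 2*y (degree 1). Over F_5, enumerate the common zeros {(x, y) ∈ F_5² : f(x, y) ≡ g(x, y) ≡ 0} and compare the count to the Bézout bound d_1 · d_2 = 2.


Common zeros: {(0, 0), (2, 2)}; count = 2; Bézout bound = 2.

deg(f) = 2, deg(g) = 1, so Bézout bound = 2.
Scan x ∈ F_5. For each x, list the y ∈ F_5 with f(x, y) ≡ 0 and those with g(x, y) ≡ 0 (mod 5); the common zeros in that column are the intersection.
  x = 0: f ≡ 0 at y ∈ {0, 3}; g ≡ 0 at y ∈ {0}; common: {0}.
  x = 1: f ≡ 0 at y ∈ {3}; g ≡ 0 at y ∈ {1}; common: ∅.
  x = 2: f ≡ 0 at y ∈ {2}; g ≡ 0 at y ∈ {2}; common: {2}.
  x = 3: f ≡ 0 at y ∈ {0, 2}; g ≡ 0 at y ∈ {3}; common: ∅.
  x = 4: f ≡ 0 at y ∈ ∅; g ≡ 0 at y ∈ {4}; common: ∅.
Collecting: common zeros = {(0, 0), (2, 2)}, so the count is 2.
Comparison with the Bézout bound: 2 ≤ 2 = deg(f)·deg(g), as expected for curves with no common component (the bound is attained).


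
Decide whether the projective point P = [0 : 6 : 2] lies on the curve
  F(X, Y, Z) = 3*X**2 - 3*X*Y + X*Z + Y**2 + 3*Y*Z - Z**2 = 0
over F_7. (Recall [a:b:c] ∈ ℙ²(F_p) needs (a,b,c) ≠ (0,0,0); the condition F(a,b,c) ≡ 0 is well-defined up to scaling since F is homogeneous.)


F(0,6,2) ≡ 5 (mod 7); P is NOT on the curve.

Evaluate F(0, 6, 2) term-by-term (mod 7).
  3*X**2 ↦ 3·0·1·1 = 0
  -3*X*Y ↦ -3·0·6·1 = 0
  X*Z ↦ 1·0·1·2 = 0
  Y**2 ↦ 1·1·36·1 = 36
  3*Y*Z ↦ 3·1·6·2 = 36
  -Z**2 ↦ -1·1·1·4 = -4
Sum: F(0, 6, 2) = (0) + (0) + (0) + (36) + (36) + (-4) = 68.
Reducing mod 7: 68 ≡ 5 (mod 7).
Since F(a, b, c) ≡ 5 ≠ 0 (mod 7), P does NOT lie on the curve.


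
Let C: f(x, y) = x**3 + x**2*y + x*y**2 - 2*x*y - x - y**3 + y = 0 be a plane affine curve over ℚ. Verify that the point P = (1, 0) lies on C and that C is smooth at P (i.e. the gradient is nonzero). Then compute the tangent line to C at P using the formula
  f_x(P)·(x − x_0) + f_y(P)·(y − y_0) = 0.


Tangent line at P: 2*x - 2 = 0.

Step 1: f(1, 0) = 0, so P lies on C.
Step 2: partial derivatives
  f_x(x, y) = 3*x**2 + 2*x*y + y**2 - 2*y - 1, f_y(x, y) = x**2 + 2*x*y - 2*x - 3*y**2 + 1.
  f_x(P) = 2, f_y(P) = 0 (gradient nonzero, so P is smooth).
Step 3: tangent line at P: 2·(x − 1) + 0·(y − 0) = 0.
Expanding: 2*x - 2 = 0.


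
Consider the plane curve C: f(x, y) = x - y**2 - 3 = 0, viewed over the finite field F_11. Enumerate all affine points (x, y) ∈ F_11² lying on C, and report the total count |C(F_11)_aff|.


Affine F_11-points: {(1, 3), (1, 8), (3, 0), (4, 1), (4, 10), (6, 5), (6, 6), (7, 2), (7, 9), (8, 4), (8, 7)}; count = 11.

For each of the 121 pairs (x, y) ∈ F_11², evaluate f(x, y) mod 11. Record the zeros.
  x = 0: [0↦8, 1↦7, 2↦4, 3↦10, 4↦3, 5↦5, 6↦5, 7↦3, 8↦10, 9↦4, 10↦7]  zeros at y ∈ ∅
  x = 1: [0↦9, 1↦8, 2↦5, 3↦0, 4↦4, 5↦6, 6↦6, 7↦4, 8↦0, 9↦5, 10↦8]  zeros at y ∈ {3, 8}
  x = 2: [0↦10, 1↦9, 2↦6, 3↦1, 4↦5, 5↦7, 6↦7, 7↦5, 8↦1, 9↦6, 10↦9]  zeros at y ∈ ∅
  x = 3: [0↦0, 1↦10, 2↦7, 3↦2, 4↦6, 5↦8, 6↦8, 7↦6, 8↦2, 9↦7, 10↦10]  zeros at y ∈ {0}
  x = 4: [0↦1, 1↦0, 2↦8, 3↦3, 4↦7, 5↦9, 6↦9, 7↦7, 8↦3, 9↦8, 10↦0]  zeros at y ∈ {1, 10}
  x = 5: [0↦2, 1↦1, 2↦9, 3↦4, 4↦8, 5↦10, 6↦10, 7↦8, 8↦4, 9↦9, 10↦1]  zeros at y ∈ ∅
  x = 6: [0↦3, 1↦2, 2↦10, 3↦5, 4↦9, 5↦0, 6↦0, 7↦9, 8↦5, 9↦10, 10↦2]  zeros at y ∈ {5, 6}
  x = 7: [0↦4, 1↦3, 2↦0, 3↦6, 4↦10, 5↦1, 6↦1, 7↦10, 8↦6, 9↦0, 10↦3]  zeros at y ∈ {2, 9}
  x = 8: [0↦5, 1↦4, 2↦1, 3↦7, 4↦0, 5↦2, 6↦2, 7↦0, 8↦7, 9↦1, 10↦4]  zeros at y ∈ {4, 7}
  x = 9: [0↦6, 1↦5, 2↦2, 3↦8, 4↦1, 5↦3, 6↦3, 7↦1, 8↦8, 9↦2, 10↦5]  zeros at y ∈ ∅
  x = 10: [0↦7, 1↦6, 2↦3, 3↦9, 4↦2, 5↦4, 6↦4, 7↦2, 8↦9, 9↦3, 10↦6]  zeros at y ∈ ∅
Collecting zeros: affine points = {(1, 3), (1, 8), (3, 0), (4, 1), (4, 10), (6, 5), (6, 6), (7, 2), (7, 9), (8, 4), (8, 7)}.
Total count |C(F_11)_aff| = 11.


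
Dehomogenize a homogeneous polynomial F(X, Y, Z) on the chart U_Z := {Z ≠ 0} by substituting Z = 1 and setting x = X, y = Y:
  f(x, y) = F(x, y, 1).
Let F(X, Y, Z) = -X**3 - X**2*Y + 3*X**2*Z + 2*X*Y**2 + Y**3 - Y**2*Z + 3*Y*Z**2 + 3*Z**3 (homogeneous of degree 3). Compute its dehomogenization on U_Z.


f(x, y) = -x**3 - x**2*y + 3*x**2 + 2*x*y**2 + y**3 - y**2 + 3*y + 3

On U_Z we set Z = 1. Each monomial c·X^i·Y^j·Z^k in F becomes c·x^i·y^j·1^k = c·x^i·y^j.
Substituting Z = 1: F(X, Y, 1) = -x**3 - x**2*y + 3*x**2 + 2*x*y**2 + y**3 - y**2 + 3*y + 3.
Note: deg(f) ≤ deg(F) = 3; strict inequality happens when F is divisible by Z (lost terms).


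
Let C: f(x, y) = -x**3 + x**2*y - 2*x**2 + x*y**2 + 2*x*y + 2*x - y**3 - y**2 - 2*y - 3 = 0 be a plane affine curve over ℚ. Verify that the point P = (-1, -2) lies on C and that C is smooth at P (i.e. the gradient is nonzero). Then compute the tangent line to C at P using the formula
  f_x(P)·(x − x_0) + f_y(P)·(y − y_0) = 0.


Tangent line at P: 7*x - 7*y - 7 = 0.

Step 1: f(-1, -2) = 0, so P lies on C.
Step 2: partial derivatives
  f_x(x, y) = -3*x**2 + 2*x*y - 4*x + y**2 + 2*y + 2, f_y(x, y) = x**2 + 2*x*y + 2*x - 3*y**2 - 2*y - 2.
  f_x(P) = 7, f_y(P) = -7 (gradient nonzero, so P is smooth).
Step 3: tangent line at P: 7·(x − -1) + -7·(y − -2) = 0.
Expanding: 7*x - 7*y - 7 = 0.


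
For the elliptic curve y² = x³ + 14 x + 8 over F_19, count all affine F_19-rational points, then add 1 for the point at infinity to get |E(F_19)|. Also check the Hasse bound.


Affine points = {(1, 2), (1, 17), (2, 5), (2, 14), (3, 1), (3, 18), (6, 2), (6, 17), (8, 9), (8, 10), (11, 7), (11, 12), (12, 2), (12, 17)}; affine count = 14; |E(F_19)| = 15.

Discriminant check: Δ ∝ 4a³ + 27b² = 4·14³ + 27·8² = 4·2744 + 27·64 ≡ 12 (mod 19). Nonzero ⇒ E is nonsingular.
For each x ∈ F_19, compute rhs = x³ + 14·x + 8 mod 19, then count y ∈ F_19 with y² ≡ rhs.
  x = 0: rhs = 8, matching y values: none (0 points).
  x = 1: rhs = 4, matching y values: 2, 17 (2 points).
  x = 2: rhs = 6, matching y values: 5, 14 (2 points).
  x = 3: rhs = 1, matching y values: 1, 18 (2 points).
  x = 4: rhs = 14, matching y values: none (0 points).
  x = 5: rhs = 13, matching y values: none (0 points).
  x = 6: rhs = 4, matching y values: 2, 17 (2 points).
  x = 7: rhs = 12, matching y values: none (0 points).
  x = 8: rhs = 5, matching y values: 9, 10 (2 points).
  x = 9: rhs = 8, matching y values: none (0 points).
  x = 10: rhs = 8, matching y values: none (0 points).
  x = 11: rhs = 11, matching y values: 7, 12 (2 points).
  x = 12: rhs = 4, matching y values: 2, 17 (2 points).
  x = 13: rhs = 12, matching y values: none (0 points).
  x = 14: rhs = 3, matching y values: none (0 points).
  x = 15: rhs = 2, matching y values: none (0 points).
  x = 16: rhs = 15, matching y values: none (0 points).
  x = 17: rhs = 10, matching y values: none (0 points).
  x = 18: rhs = 12, matching y values: none (0 points).
Total affine count: 14.
Full point count |E(F_19)| = 14 + 1 = 15.
Hasse bound: |15 − (19+1)| = |-5| = 5 ≤ 2√19 ≈ 8.7178 ✓.


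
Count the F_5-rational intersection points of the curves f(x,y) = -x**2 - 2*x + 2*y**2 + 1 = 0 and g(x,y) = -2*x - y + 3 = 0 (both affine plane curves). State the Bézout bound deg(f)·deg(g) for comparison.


Common zeros: {(1, 1), (2, 4)}; count = 2; Bézout bound = 2.

deg(f) = 2, deg(g) = 1, so Bézout bound = 2.
Scan x ∈ F_5. For each x, list the y ∈ F_5 with f(x, y) ≡ 0 and those with g(x, y) ≡ 0 (mod 5); the common zeros in that column are the intersection.
  x = 0: f ≡ 0 at y ∈ ∅; g ≡ 0 at y ∈ {3}; common: ∅.
  x = 1: f ≡ 0 at y ∈ {1, 4}; g ≡ 0 at y ∈ {1}; common: {1}.
  x = 2: f ≡ 0 at y ∈ {1, 4}; g ≡ 0 at y ∈ {4}; common: {4}.
  x = 3: f ≡ 0 at y ∈ ∅; g ≡ 0 at y ∈ {2}; common: ∅.
  x = 4: f ≡ 0 at y ∈ {2, 3}; g ≡ 0 at y ∈ {0}; common: ∅.
Collecting: common zeros = {(1, 1), (2, 4)}, so the count is 2.
Comparison with the Bézout bound: 2 ≤ 2 = deg(f)·deg(g), as expected for curves with no common component (the bound is attained).


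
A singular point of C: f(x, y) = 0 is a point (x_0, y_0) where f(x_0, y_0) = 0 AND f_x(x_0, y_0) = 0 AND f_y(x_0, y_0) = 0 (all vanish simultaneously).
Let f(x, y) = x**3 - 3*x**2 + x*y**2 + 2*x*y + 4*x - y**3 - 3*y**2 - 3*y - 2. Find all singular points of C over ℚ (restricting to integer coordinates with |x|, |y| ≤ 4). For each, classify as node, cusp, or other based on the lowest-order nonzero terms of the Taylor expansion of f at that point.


Singular points: {(1, -1)}; classification: cusp.

Compute partial derivatives:
  f_x = 3*x**2 - 6*x + y**2 + 2*y + 4.
  f_y = 2*x*y + 2*x - 3*y**2 - 6*y - 3.
Scan x_0 ∈ {−4, ..., 4}. For each x_0, f_y(x_0, y) is a polynomial in y; find its integer roots y ∈ {−4, ..., 4}, then test f_x and f at those candidates.
  x = -4: f_y(-4, y) = -3*y**2 - 14*y - 11; vanishes at y ∈ {-1}. (-4, -1): f_x = 75 ≠ 0.
  x = -3: f_y(-3, y) = -3*y**2 - 12*y - 9; vanishes at y ∈ {-3, -1}. (-3, -3): f_x = 52 ≠ 0; (-3, -1): f_x = 48 ≠ 0.
  x = -2: f_y(-2, y) = -3*y**2 - 10*y - 7; vanishes at y ∈ {-1}. (-2, -1): f_x = 27 ≠ 0.
  x = -1: f_y(-1, y) = -3*y**2 - 8*y - 5; vanishes at y ∈ {-1}. (-1, -1): f_x = 12 ≠ 0.
  x = 0: f_y(0, y) = -3*y**2 - 6*y - 3; vanishes at y ∈ {-1}. (0, -1): f_x = 3 ≠ 0.
  x = 1: f_y(1, y) = -3*y**2 - 4*y - 1; vanishes at y ∈ {-1}. (1, -1): f_x = 0, f = 0 — SINGULAR.
  x = 2: f_y(2, y) = -3*y**2 - 2*y + 1; vanishes at y ∈ {-1}. (2, -1): f_x = 3 ≠ 0.
  x = 3: f_y(3, y) = 3 - 3*y**2; vanishes at y ∈ {-1, 1}. (3, -1): f_x = 12 ≠ 0; (3, 1): f_x = 16 ≠ 0.
  x = 4: f_y(4, y) = -3*y**2 + 2*y + 5; vanishes at y ∈ {-1}. (4, -1): f_x = 27 ≠ 0.
Only singular point on the grid: (1, -1).
Classify: substitute x = 1 + u, y = -1 + v and expand: f = u**3 + u*v**2 - v**3 + v**2.
No constant or linear terms (consistent with a singular point). Quadratic part: v**2. Cubic part: u**3 + u*v**2 - v**3.
The quadratic part v**2 is a perfect square, so there is a single (double) tangent line v = 0, i.e. y = -1. Restricting the cubic part to that line (v = 0) leaves u**3 ≠ 0, so f is not divisible by v and the branch is v² ≈ -u**3 to lowest order — this is a cusp.
Classification: cusp.


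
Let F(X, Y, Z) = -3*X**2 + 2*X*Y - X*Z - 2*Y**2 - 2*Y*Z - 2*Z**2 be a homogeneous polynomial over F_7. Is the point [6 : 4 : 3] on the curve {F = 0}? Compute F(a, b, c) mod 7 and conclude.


F(6,4,3) ≡ 2 (mod 7); P is NOT on the curve.

Evaluate F(6, 4, 3) term-by-term (mod 7).
  -3*X**2 ↦ -3·36·1·1 = -108
  2*X*Y ↦ 2·6·4·1 = 48
  -X*Z ↦ -1·6·1·3 = -18
  -2*Y**2 ↦ -2·1·16·1 = -32
  -2*Y*Z ↦ -2·1·4·3 = -24
  -2*Z**2 ↦ -2·1·1·9 = -18
Sum: F(6, 4, 3) = (-108) + (48) + (-18) + (-32) + (-24) + (-18) = -152.
Reducing mod 7: -152 ≡ 2 (mod 7).
Since F(a, b, c) ≡ 2 ≠ 0 (mod 7), P does NOT lie on the curve.


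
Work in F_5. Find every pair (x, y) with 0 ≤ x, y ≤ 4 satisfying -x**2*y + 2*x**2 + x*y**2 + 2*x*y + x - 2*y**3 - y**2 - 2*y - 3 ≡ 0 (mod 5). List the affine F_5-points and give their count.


Affine F_5-points: {(0, 4), (1, 0), (3, 2)}; count = 3.

For each of the 25 pairs (x, y) ∈ F_5², evaluate f(x, y) mod 5. Record the zeros.
  x = 0: [0↦2, 1↦2, 2↦3, 3↦3, 4↦0]  zeros at y ∈ {4}
  x = 1: [0↦0, 1↦2, 2↦2, 3↦3, 4↦3]  zeros at y ∈ {0}
  x = 2: [0↦2, 1↦4, 2↦1, 3↦1, 4↦2]  zeros at y ∈ ∅
  x = 3: [0↦3, 1↦3, 2↦0, 3↦2, 4↦2]  zeros at y ∈ {2}
  x = 4: [0↦3, 1↦4, 2↦4, 3↦1, 4↦3]  zeros at y ∈ ∅
Collecting zeros: affine points = {(0, 4), (1, 0), (3, 2)}.
Total count |C(F_5)_aff| = 3.


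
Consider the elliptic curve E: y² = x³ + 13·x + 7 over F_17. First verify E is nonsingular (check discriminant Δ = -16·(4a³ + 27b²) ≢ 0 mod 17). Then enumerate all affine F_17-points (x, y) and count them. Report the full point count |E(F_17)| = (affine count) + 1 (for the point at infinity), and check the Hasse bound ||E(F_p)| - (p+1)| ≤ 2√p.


Affine points = {(1, 2), (1, 15), (4, 2), (4, 15), (7, 4), (7, 13), (10, 7), (10, 10), (11, 6), (11, 11), (12, 2), (12, 15), (14, 3), (14, 14)}; affine count = 14; |E(F_17)| = 15.

Discriminant check: Δ ∝ 4a³ + 27b² = 4·13³ + 27·7² = 4·2197 + 27·49 ≡ 13 (mod 17). Nonzero ⇒ E is nonsingular.
For each x ∈ F_17, compute rhs = x³ + 13·x + 7 mod 17, then count y ∈ F_17 with y² ≡ rhs.
  x = 0: rhs = 7, matching y values: none (0 points).
  x = 1: rhs = 4, matching y values: 2, 15 (2 points).
  x = 2: rhs = 7, matching y values: none (0 points).
  x = 3: rhs = 5, matching y values: none (0 points).
  x = 4: rhs = 4, matching y values: 2, 15 (2 points).
  x = 5: rhs = 10, matching y values: none (0 points).
  x = 6: rhs = 12, matching y values: none (0 points).
  x = 7: rhs = 16, matching y values: 4, 13 (2 points).
  x = 8: rhs = 11, matching y values: none (0 points).
  x = 9: rhs = 3, matching y values: none (0 points).
  x = 10: rhs = 15, matching y values: 7, 10 (2 points).
  x = 11: rhs = 2, matching y values: 6, 11 (2 points).
  x = 12: rhs = 4, matching y values: 2, 15 (2 points).
  x = 13: rhs = 10, matching y values: none (0 points).
  x = 14: rhs = 9, matching y values: 3, 14 (2 points).
  x = 15: rhs = 7, matching y values: none (0 points).
  x = 16: rhs = 10, matching y values: none (0 points).
Total affine count: 14.
Full point count |E(F_17)| = 14 + 1 = 15.
Hasse bound: |15 − (17+1)| = |-3| = 3 ≤ 2√17 ≈ 8.2462 ✓.


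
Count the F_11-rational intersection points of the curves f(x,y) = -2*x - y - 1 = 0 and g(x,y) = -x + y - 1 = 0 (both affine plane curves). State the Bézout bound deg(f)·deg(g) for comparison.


Common zeros: {(3, 4)}; count = 1; Bézout bound = 1.

deg(f) = 1, deg(g) = 1, so Bézout bound = 1.
Scan x ∈ F_11. For each x, list the y ∈ F_11 with f(x, y) ≡ 0 and those with g(x, y) ≡ 0 (mod 11); the common zeros in that column are the intersection.
  x = 0: f ≡ 0 at y ∈ {10}; g ≡ 0 at y ∈ {1}; common: ∅.
  x = 1: f ≡ 0 at y ∈ {8}; g ≡ 0 at y ∈ {2}; common: ∅.
  x = 2: f ≡ 0 at y ∈ {6}; g ≡ 0 at y ∈ {3}; common: ∅.
  x = 3: f ≡ 0 at y ∈ {4}; g ≡ 0 at y ∈ {4}; common: {4}.
  x = 4: f ≡ 0 at y ∈ {2}; g ≡ 0 at y ∈ {5}; common: ∅.
  x = 5: f ≡ 0 at y ∈ {0}; g ≡ 0 at y ∈ {6}; common: ∅.
  x = 6: f ≡ 0 at y ∈ {9}; g ≡ 0 at y ∈ {7}; common: ∅.
  x = 7: f ≡ 0 at y ∈ {7}; g ≡ 0 at y ∈ {8}; common: ∅.
  x = 8: f ≡ 0 at y ∈ {5}; g ≡ 0 at y ∈ {9}; common: ∅.
  x = 9: f ≡ 0 at y ∈ {3}; g ≡ 0 at y ∈ {10}; common: ∅.
  x = 10: f ≡ 0 at y ∈ {1}; g ≡ 0 at y ∈ {0}; common: ∅.
Collecting: common zeros = {(3, 4)}, so the count is 1.
Comparison with the Bézout bound: 1 ≤ 1 = deg(f)·deg(g), as expected for curves with no common component (the bound is attained).


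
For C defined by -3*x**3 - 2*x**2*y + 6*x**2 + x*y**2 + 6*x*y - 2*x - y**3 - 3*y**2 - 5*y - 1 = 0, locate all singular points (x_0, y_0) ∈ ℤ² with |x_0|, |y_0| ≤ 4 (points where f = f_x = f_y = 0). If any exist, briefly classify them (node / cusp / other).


Singular points: {(1, -1)}; classification: node.

Compute partial derivatives:
  f_x = -9*x**2 - 4*x*y + 12*x + y**2 + 6*y - 2.
  f_y = -2*x**2 + 2*x*y + 6*x - 3*y**2 - 6*y - 5.
Scan x_0 ∈ {−4, ..., 4}. For each x_0, f_y(x_0, y) is a polynomial in y; find its integer roots y ∈ {−4, ..., 4}, then test f_x and f at those candidates.
  x = -4: f_y(-4, y) = -3*y**2 - 14*y - 61; no integer root y with |y| ≤ 4.
  x = -3: f_y(-3, y) = -3*y**2 - 12*y - 41; no integer root y with |y| ≤ 4.
  x = -2: f_y(-2, y) = -3*y**2 - 10*y - 25; no integer root y with |y| ≤ 4.
  x = -1: f_y(-1, y) = -3*y**2 - 8*y - 13; no integer root y with |y| ≤ 4.
  x = 0: f_y(0, y) = -3*y**2 - 6*y - 5; no integer root y with |y| ≤ 4.
  x = 1: f_y(1, y) = -3*y**2 - 4*y - 1; vanishes at y ∈ {-1}. (1, -1): f_x = 0, f = 0 — SINGULAR.
  x = 2: f_y(2, y) = -3*y**2 - 2*y - 1; no integer root y with |y| ≤ 4.
  x = 3: f_y(3, y) = -3*y**2 - 5; no integer root y with |y| ≤ 4.
  x = 4: f_y(4, y) = -3*y**2 + 2*y - 13; no integer root y with |y| ≤ 4.
Only singular point on the grid: (1, -1).
Classify: substitute x = 1 + u, y = -1 + v and expand: f = -3*u**3 - 2*u**2*v - u**2 + u*v**2 - v**3 + v**2.
No constant or linear terms (consistent with a singular point). Quadratic part: -u**2 + v**2. Cubic part: -3*u**3 - 2*u**2*v + u*v**2 - v**3.
The quadratic part v**2 - u**2 = (v − u)(v + u) splits into two distinct linear factors, so there are two distinct tangent lines y − -1 = ±(x − 1) — this is a node (ordinary double point).
Classification: node.


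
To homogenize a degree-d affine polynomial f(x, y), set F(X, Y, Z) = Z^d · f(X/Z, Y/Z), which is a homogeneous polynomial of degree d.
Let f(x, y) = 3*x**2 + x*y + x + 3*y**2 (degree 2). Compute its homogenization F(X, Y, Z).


F(X, Y, Z) = 3*X**2 + X*Y + X*Z + 3*Y**2

deg(f) = 2.
Substitute x = X/Z, y = Y/Z into f, then multiply by Z^2.
  monomial 3·x^2·y^0 ↦ 3·X^2·Y^0·Z^0.
  monomial 1·x^1·y^1 ↦ 1·X^1·Y^1·Z^0.
  monomial 1·x^1·y^0 ↦ 1·X^1·Y^0·Z^1.
  monomial 3·x^0·y^2 ↦ 3·X^0·Y^2·Z^0.
Collecting: F(X, Y, Z) = 3*X**2 + X*Y + X*Z + 3*Y**2.
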